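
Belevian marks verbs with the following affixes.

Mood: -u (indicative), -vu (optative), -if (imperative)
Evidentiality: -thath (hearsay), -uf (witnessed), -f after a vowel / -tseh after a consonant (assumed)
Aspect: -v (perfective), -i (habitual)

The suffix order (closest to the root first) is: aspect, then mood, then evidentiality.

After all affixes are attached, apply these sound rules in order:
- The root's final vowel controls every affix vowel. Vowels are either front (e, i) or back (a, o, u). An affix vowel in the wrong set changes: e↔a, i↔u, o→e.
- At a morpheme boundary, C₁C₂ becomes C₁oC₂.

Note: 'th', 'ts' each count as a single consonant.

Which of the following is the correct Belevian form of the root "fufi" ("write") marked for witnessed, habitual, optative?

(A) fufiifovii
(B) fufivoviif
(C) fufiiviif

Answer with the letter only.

C

Attach aspect habitual -i → fufii.
Attach mood optative -vu → fufiivu.
Attach evidentiality witnessed -uf → fufiivuuf.
Apply vowel harmony: fufiivuuf → fufiiviif.
Epenthesis: no change.
So the correct form is fufiiviif, option (C).
(B) fufivoviif is wrong: it uses perfective instead of habitual for aspect.
(A) fufiifovii is wrong: it has the affixes in the wrong order.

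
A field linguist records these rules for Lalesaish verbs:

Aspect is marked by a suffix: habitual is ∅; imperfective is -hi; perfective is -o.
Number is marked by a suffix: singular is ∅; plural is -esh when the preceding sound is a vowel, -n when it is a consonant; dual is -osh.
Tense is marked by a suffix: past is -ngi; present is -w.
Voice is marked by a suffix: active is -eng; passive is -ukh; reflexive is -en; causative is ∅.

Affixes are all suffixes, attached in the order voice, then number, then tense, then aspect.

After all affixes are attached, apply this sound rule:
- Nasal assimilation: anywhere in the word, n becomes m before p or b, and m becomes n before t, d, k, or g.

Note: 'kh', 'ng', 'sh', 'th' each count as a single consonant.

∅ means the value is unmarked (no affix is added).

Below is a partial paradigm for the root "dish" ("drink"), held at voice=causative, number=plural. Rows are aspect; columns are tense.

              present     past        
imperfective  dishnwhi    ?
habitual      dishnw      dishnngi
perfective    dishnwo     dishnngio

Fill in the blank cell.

voice = causative: zero marking, form stays dish.
Attach number plural -n (after consonant 'sh') → dishn.
Attach tense past -ngi → dishnngi.
Attach aspect imperfective -hi → dishnngihi.
Nasal assimilation: no change.

dishnngihi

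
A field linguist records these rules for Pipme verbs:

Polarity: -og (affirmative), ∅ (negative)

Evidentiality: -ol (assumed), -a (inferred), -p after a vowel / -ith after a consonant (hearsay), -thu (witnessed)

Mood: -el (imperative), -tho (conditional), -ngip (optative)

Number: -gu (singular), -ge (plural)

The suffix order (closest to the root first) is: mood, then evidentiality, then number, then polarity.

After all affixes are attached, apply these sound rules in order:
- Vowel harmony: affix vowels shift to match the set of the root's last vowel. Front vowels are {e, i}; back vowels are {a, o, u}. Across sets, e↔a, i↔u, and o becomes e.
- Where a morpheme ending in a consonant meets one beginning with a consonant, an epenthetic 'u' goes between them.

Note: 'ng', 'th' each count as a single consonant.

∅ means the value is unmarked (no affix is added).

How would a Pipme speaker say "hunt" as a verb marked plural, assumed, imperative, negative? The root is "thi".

Attach mood imperative -el → thiel.
Attach evidentiality assumed -ol → thielol.
Attach number plural -ge → thielolge.
polarity = negative: zero marking, form stays thielolge.
Apply vowel harmony: thielolge → thielelge.
Apply epenthesis: thielelge → thieleluge.

thieleluge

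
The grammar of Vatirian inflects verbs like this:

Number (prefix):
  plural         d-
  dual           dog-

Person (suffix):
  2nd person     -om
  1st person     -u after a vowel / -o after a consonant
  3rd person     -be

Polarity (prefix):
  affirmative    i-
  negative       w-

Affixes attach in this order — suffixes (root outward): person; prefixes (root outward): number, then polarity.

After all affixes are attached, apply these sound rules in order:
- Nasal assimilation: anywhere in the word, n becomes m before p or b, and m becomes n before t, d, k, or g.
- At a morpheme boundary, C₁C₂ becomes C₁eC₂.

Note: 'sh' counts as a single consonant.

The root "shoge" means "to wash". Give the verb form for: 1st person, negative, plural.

wedeshogeu

Attach number plural d- → dshoge.
Attach person 1st person -u (after vowel 'e') → dshogeu.
Attach polarity negative w- → wdshogeu.
Nasal assimilation: no change.
Apply epenthesis: wdshogeu → wedeshogeu.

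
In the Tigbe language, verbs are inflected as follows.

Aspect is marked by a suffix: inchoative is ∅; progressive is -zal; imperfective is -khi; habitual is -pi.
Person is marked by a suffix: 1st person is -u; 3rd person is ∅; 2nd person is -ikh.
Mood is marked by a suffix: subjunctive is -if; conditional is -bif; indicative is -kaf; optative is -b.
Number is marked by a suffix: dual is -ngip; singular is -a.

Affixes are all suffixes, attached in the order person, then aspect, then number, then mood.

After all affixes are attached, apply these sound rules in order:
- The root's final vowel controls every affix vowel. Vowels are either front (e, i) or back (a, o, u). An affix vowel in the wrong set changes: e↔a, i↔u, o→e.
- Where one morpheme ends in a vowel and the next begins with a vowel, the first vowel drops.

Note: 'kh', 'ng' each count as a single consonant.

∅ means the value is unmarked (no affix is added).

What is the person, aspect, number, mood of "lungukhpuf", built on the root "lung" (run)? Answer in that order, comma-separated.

Segment: lung-ikh-pi-a-if.
person: -ikh → 2nd person.
aspect: -pi → habitual.
number: -a → singular.
mood: -if → subjunctive.

2nd person, habitual, singular, subjunctive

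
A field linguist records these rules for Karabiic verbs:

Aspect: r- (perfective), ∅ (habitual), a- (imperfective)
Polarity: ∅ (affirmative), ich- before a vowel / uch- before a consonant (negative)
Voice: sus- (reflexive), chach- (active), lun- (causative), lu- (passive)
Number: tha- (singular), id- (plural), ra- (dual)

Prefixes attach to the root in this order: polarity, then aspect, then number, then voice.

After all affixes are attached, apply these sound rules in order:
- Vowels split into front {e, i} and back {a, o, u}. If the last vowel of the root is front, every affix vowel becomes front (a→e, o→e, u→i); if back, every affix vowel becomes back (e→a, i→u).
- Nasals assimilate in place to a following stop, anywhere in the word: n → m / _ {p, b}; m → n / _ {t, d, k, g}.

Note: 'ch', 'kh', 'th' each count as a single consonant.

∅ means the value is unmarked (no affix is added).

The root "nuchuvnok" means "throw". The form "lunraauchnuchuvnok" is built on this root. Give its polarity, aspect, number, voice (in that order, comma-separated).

Segment: lun-ra-a-uch-nuchuvnok.
polarity: ich/uch- → negative.
aspect: a- → imperfective.
number: ra- → dual.
voice: lun- → causative.

negative, imperfective, dual, causative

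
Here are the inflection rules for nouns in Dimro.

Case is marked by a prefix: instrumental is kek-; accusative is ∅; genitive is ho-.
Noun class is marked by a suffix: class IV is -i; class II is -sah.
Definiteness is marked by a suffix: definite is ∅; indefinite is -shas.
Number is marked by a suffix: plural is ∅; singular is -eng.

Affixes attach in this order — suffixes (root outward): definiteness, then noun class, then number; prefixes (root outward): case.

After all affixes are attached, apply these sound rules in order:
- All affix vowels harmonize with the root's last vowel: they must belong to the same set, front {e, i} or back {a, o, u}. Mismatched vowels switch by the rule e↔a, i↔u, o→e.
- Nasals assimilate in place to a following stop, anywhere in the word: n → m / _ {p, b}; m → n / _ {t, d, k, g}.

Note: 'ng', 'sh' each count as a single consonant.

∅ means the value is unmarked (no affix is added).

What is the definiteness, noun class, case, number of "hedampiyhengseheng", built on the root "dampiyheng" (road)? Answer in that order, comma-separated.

definite, class II, genitive, singular

Segment: ho-dampiyheng-sah-eng.
definiteness: ∅ → definite.
noun class: -sah → class II.
case: ho- → genitive.
number: -eng → singular.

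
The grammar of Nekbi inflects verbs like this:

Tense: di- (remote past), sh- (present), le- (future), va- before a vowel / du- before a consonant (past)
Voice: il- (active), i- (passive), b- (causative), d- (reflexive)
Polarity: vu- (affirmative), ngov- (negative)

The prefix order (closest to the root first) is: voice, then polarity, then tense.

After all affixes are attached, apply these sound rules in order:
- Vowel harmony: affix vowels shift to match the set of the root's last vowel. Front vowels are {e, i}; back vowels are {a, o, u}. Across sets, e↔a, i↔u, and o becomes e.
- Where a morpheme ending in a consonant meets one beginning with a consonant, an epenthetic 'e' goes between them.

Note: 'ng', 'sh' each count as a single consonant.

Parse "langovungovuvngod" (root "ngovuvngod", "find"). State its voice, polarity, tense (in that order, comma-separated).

Segment: le-ngov-i-ngovuvngod.
voice: i- → passive.
polarity: ngov- → negative.
tense: le- → future.

passive, negative, future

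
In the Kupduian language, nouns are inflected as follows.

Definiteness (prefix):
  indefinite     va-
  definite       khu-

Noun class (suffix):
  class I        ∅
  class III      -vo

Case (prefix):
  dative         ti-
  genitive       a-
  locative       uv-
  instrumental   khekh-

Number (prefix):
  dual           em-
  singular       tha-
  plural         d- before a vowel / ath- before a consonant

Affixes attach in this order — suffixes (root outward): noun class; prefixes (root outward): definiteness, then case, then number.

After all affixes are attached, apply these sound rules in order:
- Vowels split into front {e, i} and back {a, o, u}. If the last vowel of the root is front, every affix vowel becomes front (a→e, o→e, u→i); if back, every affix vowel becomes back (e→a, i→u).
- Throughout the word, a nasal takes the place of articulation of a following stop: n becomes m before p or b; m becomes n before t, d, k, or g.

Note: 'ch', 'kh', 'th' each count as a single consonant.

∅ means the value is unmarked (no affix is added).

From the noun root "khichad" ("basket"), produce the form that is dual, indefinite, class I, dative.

antuvakhichad

Attach definiteness indefinite va- → vakhichad.
noun class = class I: zero marking, form stays vakhichad.
Attach case dative ti- → tivakhichad.
Attach number dual em- → emtivakhichad.
Apply vowel harmony: emtivakhichad → amtuvakhichad.
Apply nasal assimilation: amtuvakhichad → antuvakhichad.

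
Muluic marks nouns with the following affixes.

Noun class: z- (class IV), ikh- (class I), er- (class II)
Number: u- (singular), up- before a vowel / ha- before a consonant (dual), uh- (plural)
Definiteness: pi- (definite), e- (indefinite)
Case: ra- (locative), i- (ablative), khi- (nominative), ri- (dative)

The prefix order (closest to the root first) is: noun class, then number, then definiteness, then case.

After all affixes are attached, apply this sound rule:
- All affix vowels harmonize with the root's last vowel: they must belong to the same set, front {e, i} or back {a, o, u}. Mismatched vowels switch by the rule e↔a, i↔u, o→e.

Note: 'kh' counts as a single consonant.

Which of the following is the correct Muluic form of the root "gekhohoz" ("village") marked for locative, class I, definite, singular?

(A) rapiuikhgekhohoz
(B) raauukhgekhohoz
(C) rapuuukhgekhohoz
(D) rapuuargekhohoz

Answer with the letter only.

Attach noun class class I ikh- → ikhgekhohoz.
Attach number singular u- → uikhgekhohoz.
Attach definiteness definite pi- → piuikhgekhohoz.
Attach case locative ra- → rapiuikhgekhohoz.
Apply vowel harmony: rapiuikhgekhohoz → rapuuukhgekhohoz.
So the correct form is rapuuukhgekhohoz, option (C).
(B) raauukhgekhohoz is wrong: it uses indefinite instead of definite for definiteness.
(A) rapiuikhgekhohoz is wrong: it fails to apply the sound rule(s).
(D) rapuuargekhohoz is wrong: it uses class II instead of class I for noun class.

C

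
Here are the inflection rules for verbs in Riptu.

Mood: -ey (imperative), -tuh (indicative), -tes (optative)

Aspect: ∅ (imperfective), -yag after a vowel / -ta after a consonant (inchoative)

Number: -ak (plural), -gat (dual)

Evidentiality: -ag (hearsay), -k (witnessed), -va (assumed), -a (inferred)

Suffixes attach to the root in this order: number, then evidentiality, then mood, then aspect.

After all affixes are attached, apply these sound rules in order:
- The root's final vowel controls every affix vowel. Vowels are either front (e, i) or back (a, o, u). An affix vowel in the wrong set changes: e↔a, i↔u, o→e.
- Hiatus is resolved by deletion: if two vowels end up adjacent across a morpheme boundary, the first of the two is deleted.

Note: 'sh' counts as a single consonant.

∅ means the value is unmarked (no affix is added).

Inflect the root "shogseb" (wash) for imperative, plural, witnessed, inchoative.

Attach number plural -ak → shogsebak.
Attach evidentiality witnessed -k → shogsebakk.
Attach mood imperative -ey → shogsebakkey.
Attach aspect inchoative -ta (after consonant 'y') → shogsebakkeyta.
Apply vowel harmony: shogsebakkeyta → shogsebekkeyte.
Vowel deletion: no change.

shogsebekkeyte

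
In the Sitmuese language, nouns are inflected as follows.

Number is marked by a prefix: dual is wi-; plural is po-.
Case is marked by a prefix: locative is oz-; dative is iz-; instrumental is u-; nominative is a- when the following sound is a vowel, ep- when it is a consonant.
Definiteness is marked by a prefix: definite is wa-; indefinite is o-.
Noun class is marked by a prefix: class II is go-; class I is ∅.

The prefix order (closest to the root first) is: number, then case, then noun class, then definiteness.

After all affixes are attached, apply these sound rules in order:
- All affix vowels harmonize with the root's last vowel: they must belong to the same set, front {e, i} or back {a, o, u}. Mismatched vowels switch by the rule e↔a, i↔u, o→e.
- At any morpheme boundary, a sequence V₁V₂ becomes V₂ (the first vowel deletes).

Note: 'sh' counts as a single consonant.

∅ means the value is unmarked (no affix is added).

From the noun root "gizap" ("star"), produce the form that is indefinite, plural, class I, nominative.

appogizap

Attach number plural po- → pogizap.
Attach case nominative ep- (before consonant 'p') → eppogizap.
noun class = class I: zero marking, form stays eppogizap.
Attach definiteness indefinite o- → oeppogizap.
Apply vowel harmony: oeppogizap → oappogizap.
Apply vowel deletion: oappogizap → appogizap.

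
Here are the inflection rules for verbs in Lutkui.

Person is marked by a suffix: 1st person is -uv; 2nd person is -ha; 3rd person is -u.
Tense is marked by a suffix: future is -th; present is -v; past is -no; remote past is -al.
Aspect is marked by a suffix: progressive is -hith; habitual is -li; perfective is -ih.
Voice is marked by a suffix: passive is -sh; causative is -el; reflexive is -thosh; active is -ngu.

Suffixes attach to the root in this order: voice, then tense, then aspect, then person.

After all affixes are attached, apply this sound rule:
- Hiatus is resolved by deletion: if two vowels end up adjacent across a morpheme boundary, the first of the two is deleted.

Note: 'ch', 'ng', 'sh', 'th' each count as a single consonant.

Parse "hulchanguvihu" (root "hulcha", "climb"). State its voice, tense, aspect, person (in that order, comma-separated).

active, present, perfective, 3rd person

Segment: hulcha-ngu-v-ih-u.
voice: -ngu → active.
tense: -v → present.
aspect: -ih → perfective.
person: -u → 3rd person.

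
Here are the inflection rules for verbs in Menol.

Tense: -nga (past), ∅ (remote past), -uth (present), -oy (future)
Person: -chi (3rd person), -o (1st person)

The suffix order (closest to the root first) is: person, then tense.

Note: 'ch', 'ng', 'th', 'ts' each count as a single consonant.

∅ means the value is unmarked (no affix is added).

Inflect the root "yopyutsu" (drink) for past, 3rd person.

Attach person 3rd person -chi → yopyutsuchi.
Attach tense past -nga → yopyutsuchinga.

yopyutsuchinga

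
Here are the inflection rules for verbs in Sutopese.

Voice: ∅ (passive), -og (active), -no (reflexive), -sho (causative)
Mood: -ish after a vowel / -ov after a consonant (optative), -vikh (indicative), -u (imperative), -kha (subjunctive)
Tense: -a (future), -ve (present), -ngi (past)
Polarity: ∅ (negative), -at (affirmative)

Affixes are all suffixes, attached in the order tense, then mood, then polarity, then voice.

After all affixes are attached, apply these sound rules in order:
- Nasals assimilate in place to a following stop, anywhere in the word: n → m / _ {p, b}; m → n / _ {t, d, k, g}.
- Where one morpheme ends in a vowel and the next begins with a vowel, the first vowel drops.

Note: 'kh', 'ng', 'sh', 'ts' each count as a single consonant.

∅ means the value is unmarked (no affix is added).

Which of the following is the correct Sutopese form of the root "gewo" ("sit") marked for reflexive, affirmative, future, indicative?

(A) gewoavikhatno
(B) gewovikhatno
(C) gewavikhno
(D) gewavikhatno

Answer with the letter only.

D

Attach tense future -a → gewoa.
Attach mood indicative -vikh → gewoavikh.
Attach polarity affirmative -at → gewoavikhat.
Attach voice reflexive -no → gewoavikhatno.
Nasal assimilation: no change.
Apply vowel deletion: gewoavikhatno → gewavikhatno.
So the correct form is gewavikhatno, option (D).
(C) gewavikhno is wrong: it uses negative instead of affirmative for polarity.
(B) gewovikhatno is wrong: it has the affixes in the wrong order.
(A) gewoavikhatno is wrong: it fails to apply the sound rule(s).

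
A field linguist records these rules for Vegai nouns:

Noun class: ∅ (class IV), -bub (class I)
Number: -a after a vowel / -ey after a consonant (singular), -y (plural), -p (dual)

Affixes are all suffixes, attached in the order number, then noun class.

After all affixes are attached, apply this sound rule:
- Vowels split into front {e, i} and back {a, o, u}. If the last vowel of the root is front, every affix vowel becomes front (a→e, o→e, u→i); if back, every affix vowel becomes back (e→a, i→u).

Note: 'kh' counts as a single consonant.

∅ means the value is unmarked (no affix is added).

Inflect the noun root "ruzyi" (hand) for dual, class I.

ruzyipbib

Attach number dual -p → ruzyip.
Attach noun class class I -bub → ruzyipbub.
Apply vowel harmony: ruzyipbub → ruzyipbib.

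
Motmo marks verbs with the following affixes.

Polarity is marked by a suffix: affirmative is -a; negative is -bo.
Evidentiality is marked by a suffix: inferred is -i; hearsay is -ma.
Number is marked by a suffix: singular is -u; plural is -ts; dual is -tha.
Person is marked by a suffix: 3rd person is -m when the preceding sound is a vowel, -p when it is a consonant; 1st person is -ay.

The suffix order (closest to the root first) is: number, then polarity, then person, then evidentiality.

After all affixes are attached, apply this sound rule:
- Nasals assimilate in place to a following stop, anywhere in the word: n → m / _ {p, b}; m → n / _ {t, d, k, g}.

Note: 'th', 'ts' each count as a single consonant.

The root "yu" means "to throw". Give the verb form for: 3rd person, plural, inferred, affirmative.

Attach number plural -ts → yuts.
Attach polarity affirmative -a → yutsa.
Attach person 3rd person -m (after vowel 'a') → yutsam.
Attach evidentiality inferred -i → yutsami.
Nasal assimilation: no change.

yutsami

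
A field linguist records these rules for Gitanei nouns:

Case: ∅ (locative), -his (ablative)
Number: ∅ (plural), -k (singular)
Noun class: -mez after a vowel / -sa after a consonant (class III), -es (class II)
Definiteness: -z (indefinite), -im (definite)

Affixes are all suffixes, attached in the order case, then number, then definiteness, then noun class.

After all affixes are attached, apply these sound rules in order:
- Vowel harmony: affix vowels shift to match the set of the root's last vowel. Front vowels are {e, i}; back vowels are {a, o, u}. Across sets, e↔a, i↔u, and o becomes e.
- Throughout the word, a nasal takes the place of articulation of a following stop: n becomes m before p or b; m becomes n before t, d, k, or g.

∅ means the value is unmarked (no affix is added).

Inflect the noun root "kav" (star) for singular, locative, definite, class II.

kavkumas

case = locative: zero marking, form stays kav.
Attach number singular -k → kavk.
Attach definiteness definite -im → kavkim.
Attach noun class class II -es → kavkimes.
Apply vowel harmony: kavkimes → kavkumas.
Nasal assimilation: no change.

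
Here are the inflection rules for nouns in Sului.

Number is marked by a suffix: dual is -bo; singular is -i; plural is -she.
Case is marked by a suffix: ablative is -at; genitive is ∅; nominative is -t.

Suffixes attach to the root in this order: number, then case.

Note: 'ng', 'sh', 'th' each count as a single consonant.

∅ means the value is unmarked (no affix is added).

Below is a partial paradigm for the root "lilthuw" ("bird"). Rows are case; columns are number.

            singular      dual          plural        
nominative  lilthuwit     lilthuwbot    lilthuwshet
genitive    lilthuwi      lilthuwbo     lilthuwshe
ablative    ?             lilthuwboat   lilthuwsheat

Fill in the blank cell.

Attach number singular -i → lilthuwi.
Attach case ablative -at → lilthuwiat.

lilthuwiat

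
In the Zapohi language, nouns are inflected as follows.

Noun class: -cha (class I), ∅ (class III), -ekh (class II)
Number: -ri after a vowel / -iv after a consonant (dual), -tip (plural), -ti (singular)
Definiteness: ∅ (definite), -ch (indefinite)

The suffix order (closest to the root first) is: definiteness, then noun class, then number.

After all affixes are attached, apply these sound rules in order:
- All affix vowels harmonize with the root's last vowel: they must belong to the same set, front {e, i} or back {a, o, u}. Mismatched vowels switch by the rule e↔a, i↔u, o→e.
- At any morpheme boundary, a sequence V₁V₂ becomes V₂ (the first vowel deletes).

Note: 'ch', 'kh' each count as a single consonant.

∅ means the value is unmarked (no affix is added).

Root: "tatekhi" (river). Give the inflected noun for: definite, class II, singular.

definiteness = definite: zero marking, form stays tatekhi.
Attach noun class class II -ekh → tatekhiekh.
Attach number singular -ti → tatekhiekhti.
Vowel harmony: no change.
Apply vowel deletion: tatekhiekhti → tatekhekhti.

tatekhekhti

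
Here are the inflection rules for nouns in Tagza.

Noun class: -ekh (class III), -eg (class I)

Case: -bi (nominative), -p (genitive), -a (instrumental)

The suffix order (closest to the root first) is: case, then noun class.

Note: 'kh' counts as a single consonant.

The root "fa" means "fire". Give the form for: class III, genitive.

Attach case genitive -p → fap.
Attach noun class class III -ekh → fapekh.

fapekh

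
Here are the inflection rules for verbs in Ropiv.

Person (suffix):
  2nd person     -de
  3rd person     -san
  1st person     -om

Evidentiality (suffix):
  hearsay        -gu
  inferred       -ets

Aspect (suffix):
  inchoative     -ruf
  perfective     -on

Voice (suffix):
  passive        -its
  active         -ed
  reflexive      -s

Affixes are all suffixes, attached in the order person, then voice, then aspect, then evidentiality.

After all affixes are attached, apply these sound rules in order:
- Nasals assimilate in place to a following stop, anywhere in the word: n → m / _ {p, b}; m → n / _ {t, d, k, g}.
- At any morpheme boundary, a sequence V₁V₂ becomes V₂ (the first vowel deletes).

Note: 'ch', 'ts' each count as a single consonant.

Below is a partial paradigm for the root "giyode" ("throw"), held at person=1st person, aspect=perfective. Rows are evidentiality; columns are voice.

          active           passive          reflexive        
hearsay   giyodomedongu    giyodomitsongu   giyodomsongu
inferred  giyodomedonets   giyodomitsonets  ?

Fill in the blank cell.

Attach person 1st person -om → giyodeom.
Attach voice reflexive -s → giyodeoms.
Attach aspect perfective -on → giyodeomson.
Attach evidentiality inferred -ets → giyodeomsonets.
Nasal assimilation: no change.
Apply vowel deletion: giyodeomsonets → giyodomsonets.

giyodomsonets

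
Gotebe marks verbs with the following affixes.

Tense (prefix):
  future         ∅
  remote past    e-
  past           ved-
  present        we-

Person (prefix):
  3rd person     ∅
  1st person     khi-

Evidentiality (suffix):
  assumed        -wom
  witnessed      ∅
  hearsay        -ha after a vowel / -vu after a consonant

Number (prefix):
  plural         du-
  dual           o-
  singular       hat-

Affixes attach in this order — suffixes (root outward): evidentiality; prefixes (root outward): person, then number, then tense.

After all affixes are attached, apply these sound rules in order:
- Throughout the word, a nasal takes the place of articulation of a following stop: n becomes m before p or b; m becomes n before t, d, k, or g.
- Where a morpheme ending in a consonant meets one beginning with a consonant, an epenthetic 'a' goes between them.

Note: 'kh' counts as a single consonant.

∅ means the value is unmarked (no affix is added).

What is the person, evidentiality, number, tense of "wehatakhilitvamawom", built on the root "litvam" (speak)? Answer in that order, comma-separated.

1st person, assumed, singular, present

Segment: we-hat-khi-litvam-wom.
person: khi- → 1st person.
evidentiality: -wom → assumed.
number: hat- → singular.
tense: we- → present.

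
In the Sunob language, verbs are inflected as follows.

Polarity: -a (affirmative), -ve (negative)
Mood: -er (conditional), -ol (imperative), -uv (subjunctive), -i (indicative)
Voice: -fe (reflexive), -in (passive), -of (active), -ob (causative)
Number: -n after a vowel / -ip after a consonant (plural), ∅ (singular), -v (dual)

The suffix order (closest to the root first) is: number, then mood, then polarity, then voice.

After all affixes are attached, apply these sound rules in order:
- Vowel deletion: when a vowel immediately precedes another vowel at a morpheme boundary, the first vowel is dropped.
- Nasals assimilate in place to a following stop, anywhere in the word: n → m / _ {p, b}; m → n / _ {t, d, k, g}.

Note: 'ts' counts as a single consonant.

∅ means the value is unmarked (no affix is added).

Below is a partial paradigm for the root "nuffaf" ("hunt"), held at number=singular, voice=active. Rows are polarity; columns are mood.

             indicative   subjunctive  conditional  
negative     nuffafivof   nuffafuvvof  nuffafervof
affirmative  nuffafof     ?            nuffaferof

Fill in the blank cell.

number = singular: zero marking, form stays nuffaf.
Attach mood subjunctive -uv → nuffafuv.
Attach polarity affirmative -a → nuffafuva.
Attach voice active -of → nuffafuvaof.
Apply vowel deletion: nuffafuvaof → nuffafuvof.
Nasal assimilation: no change.

nuffafuvof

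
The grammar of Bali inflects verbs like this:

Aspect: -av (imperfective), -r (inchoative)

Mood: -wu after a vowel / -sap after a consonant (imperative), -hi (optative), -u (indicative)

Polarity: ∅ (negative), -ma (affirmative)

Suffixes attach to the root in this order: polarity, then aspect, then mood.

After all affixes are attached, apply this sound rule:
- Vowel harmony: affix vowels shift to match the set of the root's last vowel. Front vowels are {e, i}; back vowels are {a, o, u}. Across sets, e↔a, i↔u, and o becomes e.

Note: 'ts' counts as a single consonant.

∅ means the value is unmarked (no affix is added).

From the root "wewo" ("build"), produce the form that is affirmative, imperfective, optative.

wewomaavhu

Attach polarity affirmative -ma → wewoma.
Attach aspect imperfective -av → wewomaav.
Attach mood optative -hi → wewomaavhi.
Apply vowel harmony: wewomaavhi → wewomaavhu.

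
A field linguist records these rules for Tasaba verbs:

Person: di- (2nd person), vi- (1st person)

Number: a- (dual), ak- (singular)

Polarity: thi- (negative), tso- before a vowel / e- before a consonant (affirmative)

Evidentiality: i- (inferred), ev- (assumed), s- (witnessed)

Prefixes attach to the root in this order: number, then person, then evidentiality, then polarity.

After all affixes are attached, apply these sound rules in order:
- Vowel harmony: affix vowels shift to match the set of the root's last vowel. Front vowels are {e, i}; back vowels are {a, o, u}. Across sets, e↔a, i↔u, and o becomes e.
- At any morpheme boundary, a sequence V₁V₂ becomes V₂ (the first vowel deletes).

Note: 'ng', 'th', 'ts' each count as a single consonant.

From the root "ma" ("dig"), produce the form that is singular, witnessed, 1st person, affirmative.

asvakma

Attach number singular ak- → akma.
Attach person 1st person vi- → viakma.
Attach evidentiality witnessed s- → sviakma.
Attach polarity affirmative e- (before consonant 's') → esviakma.
Apply vowel harmony: esviakma → asvuakma.
Apply vowel deletion: asvuakma → asvakma.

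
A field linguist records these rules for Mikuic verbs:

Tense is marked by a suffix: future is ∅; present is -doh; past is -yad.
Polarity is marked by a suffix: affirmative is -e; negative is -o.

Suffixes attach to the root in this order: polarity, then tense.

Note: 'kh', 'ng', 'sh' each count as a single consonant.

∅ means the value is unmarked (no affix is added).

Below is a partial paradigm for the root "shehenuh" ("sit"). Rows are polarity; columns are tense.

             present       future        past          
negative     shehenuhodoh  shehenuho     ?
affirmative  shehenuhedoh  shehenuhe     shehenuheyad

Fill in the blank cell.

Attach polarity negative -o → shehenuho.
Attach tense past -yad → shehenuhoyad.

shehenuhoyad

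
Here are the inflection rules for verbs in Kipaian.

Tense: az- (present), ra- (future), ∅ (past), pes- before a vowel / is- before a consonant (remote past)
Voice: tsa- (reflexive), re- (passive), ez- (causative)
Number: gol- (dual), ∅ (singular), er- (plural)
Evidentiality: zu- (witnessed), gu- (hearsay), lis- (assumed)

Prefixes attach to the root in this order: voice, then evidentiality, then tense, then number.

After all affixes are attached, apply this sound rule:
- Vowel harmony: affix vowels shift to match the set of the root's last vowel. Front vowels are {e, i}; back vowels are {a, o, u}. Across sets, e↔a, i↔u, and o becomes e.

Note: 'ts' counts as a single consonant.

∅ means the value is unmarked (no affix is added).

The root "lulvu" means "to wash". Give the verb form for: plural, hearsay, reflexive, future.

arragutsalulvu

Attach voice reflexive tsa- → tsalulvu.
Attach evidentiality hearsay gu- → gutsalulvu.
Attach tense future ra- → ragutsalulvu.
Attach number plural er- → erragutsalulvu.
Apply vowel harmony: erragutsalulvu → arragutsalulvu.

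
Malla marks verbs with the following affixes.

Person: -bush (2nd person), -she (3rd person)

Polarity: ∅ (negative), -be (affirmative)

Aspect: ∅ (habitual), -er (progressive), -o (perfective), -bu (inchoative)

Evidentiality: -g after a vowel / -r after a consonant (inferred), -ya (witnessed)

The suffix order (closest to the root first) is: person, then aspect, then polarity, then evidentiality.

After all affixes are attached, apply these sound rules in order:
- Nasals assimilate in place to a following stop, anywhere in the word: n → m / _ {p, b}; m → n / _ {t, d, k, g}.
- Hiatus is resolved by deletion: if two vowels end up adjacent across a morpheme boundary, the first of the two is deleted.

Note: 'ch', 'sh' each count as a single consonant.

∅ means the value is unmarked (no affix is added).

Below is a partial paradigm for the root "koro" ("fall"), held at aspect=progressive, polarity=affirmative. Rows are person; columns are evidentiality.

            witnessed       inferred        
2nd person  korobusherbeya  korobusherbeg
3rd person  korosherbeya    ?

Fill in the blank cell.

Attach person 3rd person -she → koroshe.
Attach aspect progressive -er → korosheer.
Attach polarity affirmative -be → korosheerbe.
Attach evidentiality inferred -g (after vowel 'e') → korosheerbeg.
Nasal assimilation: no change.
Apply vowel deletion: korosheerbeg → korosherbeg.

korosherbeg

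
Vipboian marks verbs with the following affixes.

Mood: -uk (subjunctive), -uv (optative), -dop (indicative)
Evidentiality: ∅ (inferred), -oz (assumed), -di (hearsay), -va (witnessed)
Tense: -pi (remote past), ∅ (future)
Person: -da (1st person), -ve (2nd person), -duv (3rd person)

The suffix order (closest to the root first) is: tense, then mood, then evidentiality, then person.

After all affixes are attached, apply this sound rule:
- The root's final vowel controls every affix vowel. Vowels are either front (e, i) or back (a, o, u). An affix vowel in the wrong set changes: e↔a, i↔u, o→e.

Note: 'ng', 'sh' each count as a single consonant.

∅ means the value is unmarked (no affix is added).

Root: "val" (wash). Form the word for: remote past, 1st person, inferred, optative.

Attach tense remote past -pi → valpi.
Attach mood optative -uv → valpiuv.
evidentiality = inferred: zero marking, form stays valpiuv.
Attach person 1st person -da → valpiuvda.
Apply vowel harmony: valpiuvda → valpuuvda.

valpuuvda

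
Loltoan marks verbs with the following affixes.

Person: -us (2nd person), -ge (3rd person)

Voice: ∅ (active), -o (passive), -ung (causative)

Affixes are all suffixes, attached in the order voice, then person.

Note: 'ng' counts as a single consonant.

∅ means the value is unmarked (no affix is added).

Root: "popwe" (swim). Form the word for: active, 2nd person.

popweus

voice = active: zero marking, form stays popwe.
Attach person 2nd person -us → popweus.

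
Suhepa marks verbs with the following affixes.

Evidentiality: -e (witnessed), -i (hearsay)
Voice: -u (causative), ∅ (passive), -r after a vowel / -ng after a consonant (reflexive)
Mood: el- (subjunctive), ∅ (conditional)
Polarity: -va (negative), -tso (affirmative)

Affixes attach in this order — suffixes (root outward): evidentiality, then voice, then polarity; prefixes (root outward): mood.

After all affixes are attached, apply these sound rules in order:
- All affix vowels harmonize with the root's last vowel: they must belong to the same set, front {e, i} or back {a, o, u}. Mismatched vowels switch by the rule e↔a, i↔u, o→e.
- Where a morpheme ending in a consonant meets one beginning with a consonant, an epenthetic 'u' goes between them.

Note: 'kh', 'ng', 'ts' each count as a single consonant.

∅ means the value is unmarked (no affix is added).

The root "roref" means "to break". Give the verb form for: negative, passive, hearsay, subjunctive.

elurorefive

Attach mood subjunctive el- → elroref.
Attach evidentiality hearsay -i → elrorefi.
voice = passive: zero marking, form stays elrorefi.
Attach polarity negative -va → elrorefiva.
Apply vowel harmony: elrorefiva → elrorefive.
Apply epenthesis: elrorefive → elurorefive.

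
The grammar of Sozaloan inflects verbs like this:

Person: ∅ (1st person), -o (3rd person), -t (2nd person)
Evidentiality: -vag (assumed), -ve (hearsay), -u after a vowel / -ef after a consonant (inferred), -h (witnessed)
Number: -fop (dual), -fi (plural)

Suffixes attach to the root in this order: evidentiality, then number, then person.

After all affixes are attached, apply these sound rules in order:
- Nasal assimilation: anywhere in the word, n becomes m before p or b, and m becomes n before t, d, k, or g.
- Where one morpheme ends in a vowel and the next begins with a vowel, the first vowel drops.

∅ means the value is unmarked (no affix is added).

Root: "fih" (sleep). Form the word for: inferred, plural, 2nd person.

Attach evidentiality inferred -ef (after consonant 'h') → fihef.
Attach number plural -fi → fiheffi.
Attach person 2nd person -t → fiheffit.
Nasal assimilation: no change.
Vowel deletion: no change.

fiheffit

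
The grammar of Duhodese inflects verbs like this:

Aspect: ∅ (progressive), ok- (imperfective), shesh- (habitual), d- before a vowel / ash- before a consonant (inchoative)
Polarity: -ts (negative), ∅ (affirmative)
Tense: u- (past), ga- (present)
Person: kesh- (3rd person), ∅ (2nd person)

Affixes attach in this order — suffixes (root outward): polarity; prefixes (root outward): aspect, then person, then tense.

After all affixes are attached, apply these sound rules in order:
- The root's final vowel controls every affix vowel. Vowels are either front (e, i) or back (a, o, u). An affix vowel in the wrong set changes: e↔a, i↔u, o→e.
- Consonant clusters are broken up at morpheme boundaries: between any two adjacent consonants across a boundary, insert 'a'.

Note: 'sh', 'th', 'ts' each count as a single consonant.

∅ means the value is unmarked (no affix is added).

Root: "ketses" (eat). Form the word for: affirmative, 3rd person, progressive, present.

gekeshaketses

polarity = affirmative: zero marking, form stays ketses.
aspect = progressive: zero marking, form stays ketses.
Attach person 3rd person kesh- → keshketses.
Attach tense present ga- → gakeshketses.
Apply vowel harmony: gakeshketses → gekeshketses.
Apply epenthesis: gekeshketses → gekeshaketses.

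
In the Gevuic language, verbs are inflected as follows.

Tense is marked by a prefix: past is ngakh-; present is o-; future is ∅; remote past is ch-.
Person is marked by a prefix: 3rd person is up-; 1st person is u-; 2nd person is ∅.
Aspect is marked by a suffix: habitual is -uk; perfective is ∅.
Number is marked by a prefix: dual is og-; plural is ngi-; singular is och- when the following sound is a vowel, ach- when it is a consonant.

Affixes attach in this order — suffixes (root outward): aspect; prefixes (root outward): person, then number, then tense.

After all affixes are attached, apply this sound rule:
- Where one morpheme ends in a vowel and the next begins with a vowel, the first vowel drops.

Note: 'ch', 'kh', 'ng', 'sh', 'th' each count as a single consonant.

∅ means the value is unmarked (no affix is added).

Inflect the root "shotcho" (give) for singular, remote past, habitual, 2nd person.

chachshotchuk

person = 2nd person: zero marking, form stays shotcho.
Attach number singular ach- (before consonant 'sh') → achshotcho.
Attach aspect habitual -uk → achshotchouk.
Attach tense remote past ch- → chachshotchouk.
Apply vowel deletion: chachshotchouk → chachshotchuk.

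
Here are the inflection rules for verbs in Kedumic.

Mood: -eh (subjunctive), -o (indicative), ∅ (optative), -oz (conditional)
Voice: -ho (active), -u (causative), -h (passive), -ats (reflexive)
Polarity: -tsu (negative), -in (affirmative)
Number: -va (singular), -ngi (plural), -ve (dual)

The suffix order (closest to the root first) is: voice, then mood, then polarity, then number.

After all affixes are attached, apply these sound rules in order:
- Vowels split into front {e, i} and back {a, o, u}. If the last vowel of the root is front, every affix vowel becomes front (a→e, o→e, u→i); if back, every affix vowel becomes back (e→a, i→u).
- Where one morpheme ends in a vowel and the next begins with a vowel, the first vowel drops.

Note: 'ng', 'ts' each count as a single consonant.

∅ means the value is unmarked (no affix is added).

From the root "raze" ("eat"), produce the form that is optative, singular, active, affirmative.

Attach voice active -ho → razeho.
mood = optative: zero marking, form stays razeho.
Attach polarity affirmative -in → razehoin.
Attach number singular -va → razehoinva.
Apply vowel harmony: razehoinva → razeheinve.
Apply vowel deletion: razeheinve → razehinve.

razehinve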